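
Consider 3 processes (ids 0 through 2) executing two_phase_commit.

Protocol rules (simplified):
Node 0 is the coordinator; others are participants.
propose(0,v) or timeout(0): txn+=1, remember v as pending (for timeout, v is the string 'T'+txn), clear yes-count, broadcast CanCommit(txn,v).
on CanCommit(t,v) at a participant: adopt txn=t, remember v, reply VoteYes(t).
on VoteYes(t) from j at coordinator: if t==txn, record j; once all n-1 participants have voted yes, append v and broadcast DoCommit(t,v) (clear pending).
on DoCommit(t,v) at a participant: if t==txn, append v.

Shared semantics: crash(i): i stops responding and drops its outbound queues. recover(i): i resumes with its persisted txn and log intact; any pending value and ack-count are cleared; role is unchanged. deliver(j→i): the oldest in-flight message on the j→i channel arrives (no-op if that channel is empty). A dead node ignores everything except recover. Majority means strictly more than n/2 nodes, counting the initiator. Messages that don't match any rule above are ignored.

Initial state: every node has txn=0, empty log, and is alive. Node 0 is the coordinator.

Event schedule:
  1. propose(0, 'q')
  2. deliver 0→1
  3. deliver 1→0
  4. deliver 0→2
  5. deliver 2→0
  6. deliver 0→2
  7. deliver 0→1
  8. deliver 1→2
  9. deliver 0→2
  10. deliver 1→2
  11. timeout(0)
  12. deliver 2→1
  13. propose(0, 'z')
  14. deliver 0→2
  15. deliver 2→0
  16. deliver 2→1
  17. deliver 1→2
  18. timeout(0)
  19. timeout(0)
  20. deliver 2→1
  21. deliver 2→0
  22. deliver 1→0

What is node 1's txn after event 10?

e1 propose(0,'q'): 0[coor,t=1,-]
e2 deliver 0→1: 1[part,t=1,-]
e3 deliver 1→0: ·
e4 deliver 0→2: 2[part,t=1,-]
e5 deliver 2→0: 0[coor,t=1,q]
e6 deliver 0→2: 2[part,t=1,q]
e7 deliver 0→1: 1[part,t=1,q]
e8 deliver 1→2: ·
e9 deliver 0→2: ·
e10 deliver 1→2: ·

1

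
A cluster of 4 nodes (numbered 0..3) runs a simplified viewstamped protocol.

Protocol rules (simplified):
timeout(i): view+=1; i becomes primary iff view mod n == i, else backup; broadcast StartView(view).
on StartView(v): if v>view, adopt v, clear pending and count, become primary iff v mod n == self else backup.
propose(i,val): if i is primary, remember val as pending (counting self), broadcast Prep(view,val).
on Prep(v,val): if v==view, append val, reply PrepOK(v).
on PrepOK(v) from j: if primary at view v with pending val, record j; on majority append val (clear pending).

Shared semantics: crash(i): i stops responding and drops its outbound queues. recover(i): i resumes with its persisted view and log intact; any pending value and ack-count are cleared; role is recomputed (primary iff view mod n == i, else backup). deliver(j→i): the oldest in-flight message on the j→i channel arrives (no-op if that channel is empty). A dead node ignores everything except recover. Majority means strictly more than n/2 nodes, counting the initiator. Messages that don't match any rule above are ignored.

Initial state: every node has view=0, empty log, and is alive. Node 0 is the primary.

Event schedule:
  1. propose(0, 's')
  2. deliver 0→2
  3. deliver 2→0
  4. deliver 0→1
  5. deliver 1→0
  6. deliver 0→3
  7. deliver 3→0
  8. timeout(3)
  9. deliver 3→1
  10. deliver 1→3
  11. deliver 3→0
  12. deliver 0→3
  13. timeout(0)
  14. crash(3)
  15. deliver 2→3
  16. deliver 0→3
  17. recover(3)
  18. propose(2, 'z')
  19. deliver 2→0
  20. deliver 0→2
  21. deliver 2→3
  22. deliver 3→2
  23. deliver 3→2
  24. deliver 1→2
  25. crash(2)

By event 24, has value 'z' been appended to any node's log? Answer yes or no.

e1 propose(0,'s'): ·
e2 deliver 0→2: 2[back,v=0,s]
e3 deliver 2→0: ·
e4 deliver 0→1: 1[back,v=0,s]
e5 deliver 1→0: 0[prim,v=0,s]
e6 deliver 0→3: 3[back,v=0,s]
e7 deliver 3→0: ·
e8 timeout(3): 3[back,v=1,s]
e9 deliver 3→1: 1[prim,v=1,s]
e10 deliver 1→3: ·
e11 deliver 3→0: 0[back,v=1,s]
e12 deliver 0→3: ·
e13 timeout(0): 0[back,v=2,s]
e14 crash(3): 3[✗back,v=1,s]
e15 deliver 2→3: ·
e16 deliver 0→3: ·
e17 recover(3): 3[back,v=1,s]
e18 propose(2,'z'): ·
e19 deliver 2→0: ·
e20 deliver 0→2: 2[prim,v=2,s]
e21 deliver 2→3: ·
e22 deliver 3→2: ·
e23 deliver 3→2: ·
e24 deliver 1→2: ·

no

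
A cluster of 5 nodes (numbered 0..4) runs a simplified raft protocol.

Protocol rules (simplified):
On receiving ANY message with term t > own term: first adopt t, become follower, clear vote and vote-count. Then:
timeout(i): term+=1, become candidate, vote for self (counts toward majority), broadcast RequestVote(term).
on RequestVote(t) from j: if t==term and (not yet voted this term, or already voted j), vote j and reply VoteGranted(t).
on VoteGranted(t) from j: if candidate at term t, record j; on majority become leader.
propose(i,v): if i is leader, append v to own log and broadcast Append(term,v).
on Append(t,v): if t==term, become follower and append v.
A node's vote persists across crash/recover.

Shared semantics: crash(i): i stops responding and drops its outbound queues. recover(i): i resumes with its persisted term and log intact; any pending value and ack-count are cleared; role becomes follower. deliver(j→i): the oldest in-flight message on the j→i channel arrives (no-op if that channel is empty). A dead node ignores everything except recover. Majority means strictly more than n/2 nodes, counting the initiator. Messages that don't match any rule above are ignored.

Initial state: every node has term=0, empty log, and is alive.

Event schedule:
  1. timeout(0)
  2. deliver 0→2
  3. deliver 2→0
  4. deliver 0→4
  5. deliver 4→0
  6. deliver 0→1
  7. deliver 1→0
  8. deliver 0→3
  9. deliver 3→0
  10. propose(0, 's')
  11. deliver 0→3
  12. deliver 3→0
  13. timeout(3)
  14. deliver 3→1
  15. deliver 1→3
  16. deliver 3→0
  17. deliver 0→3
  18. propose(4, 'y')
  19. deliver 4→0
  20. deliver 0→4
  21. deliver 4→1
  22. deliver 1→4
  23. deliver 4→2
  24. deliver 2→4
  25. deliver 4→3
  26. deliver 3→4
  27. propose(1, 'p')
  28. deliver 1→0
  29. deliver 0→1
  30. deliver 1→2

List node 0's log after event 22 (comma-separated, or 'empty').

s

1. timeout(0):  <0:cand t1 ->
2. deliver 0→2:  <2:foll t1 ->
3. deliver 2→0:  nop
4. deliver 0→4:  <4:foll t1 ->
5. deliver 4→0:  <0:lead t1 ->
6. deliver 0→1:  <1:foll t1 ->
7. deliver 1→0:  nop
8. deliver 0→3:  <3:foll t1 ->
9. deliver 3→0:  nop
10. propose(0,'s'):  <0:lead t1 s>
11. deliver 0→3:  <3:foll t1 s>
12. deliver 3→0:  nop
13. timeout(3):  <3:cand t2 s>
14. deliver 3→1:  <1:foll t2 ->
15. deliver 1→3:  nop
16. deliver 3→0:  <0:foll t2 s>
17. deliver 0→3:  <3:lead t2 s>
18. propose(4,'y'):  nop
19. deliver 4→0:  nop
20. deliver 0→4:  <4:foll t1 s>
21. deliver 4→1:  nop
22. deliver 1→4:  nop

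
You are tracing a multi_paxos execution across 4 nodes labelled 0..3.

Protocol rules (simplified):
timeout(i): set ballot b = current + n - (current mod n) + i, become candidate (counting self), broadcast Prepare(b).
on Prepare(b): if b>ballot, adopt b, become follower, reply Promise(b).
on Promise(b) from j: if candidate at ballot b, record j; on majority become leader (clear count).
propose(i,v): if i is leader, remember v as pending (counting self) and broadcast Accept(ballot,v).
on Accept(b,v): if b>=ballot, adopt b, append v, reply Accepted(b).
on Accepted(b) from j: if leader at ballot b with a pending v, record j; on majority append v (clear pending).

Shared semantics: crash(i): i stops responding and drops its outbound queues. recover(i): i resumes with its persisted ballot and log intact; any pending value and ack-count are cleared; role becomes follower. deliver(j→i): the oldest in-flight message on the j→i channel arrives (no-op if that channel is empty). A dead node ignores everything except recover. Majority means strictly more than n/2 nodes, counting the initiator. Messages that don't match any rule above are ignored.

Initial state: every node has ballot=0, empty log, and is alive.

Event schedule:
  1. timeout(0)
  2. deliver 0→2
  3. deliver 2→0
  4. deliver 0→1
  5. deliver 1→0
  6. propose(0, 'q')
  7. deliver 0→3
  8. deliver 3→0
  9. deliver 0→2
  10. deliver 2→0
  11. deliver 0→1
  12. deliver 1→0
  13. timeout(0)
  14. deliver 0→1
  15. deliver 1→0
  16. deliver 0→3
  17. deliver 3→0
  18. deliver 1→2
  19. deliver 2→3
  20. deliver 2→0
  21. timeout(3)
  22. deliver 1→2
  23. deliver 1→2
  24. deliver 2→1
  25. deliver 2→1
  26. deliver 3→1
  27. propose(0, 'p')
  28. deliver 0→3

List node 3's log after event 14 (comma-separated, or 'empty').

step 1 timeout(0): 0={cand,b=4,log=-}
step 2 deliver 0→2: 2={foll,b=4,log=-}
step 3 deliver 2→0: —
step 4 deliver 0→1: 1={foll,b=4,log=-}
step 5 deliver 1→0: 0={lead,b=4,log=-}
step 6 propose(0,'q'): —
step 7 deliver 0→3: 3={foll,b=4,log=-}
step 8 deliver 3→0: —
step 9 deliver 0→2: 2={foll,b=4,log=q}
step 10 deliver 2→0: —
step 11 deliver 0→1: 1={foll,b=4,log=q}
step 12 deliver 1→0: 0={lead,b=4,log=q}
step 13 timeout(0): 0={cand,b=8,log=q}
step 14 deliver 0→1: 1={foll,b=8,log=q}

empty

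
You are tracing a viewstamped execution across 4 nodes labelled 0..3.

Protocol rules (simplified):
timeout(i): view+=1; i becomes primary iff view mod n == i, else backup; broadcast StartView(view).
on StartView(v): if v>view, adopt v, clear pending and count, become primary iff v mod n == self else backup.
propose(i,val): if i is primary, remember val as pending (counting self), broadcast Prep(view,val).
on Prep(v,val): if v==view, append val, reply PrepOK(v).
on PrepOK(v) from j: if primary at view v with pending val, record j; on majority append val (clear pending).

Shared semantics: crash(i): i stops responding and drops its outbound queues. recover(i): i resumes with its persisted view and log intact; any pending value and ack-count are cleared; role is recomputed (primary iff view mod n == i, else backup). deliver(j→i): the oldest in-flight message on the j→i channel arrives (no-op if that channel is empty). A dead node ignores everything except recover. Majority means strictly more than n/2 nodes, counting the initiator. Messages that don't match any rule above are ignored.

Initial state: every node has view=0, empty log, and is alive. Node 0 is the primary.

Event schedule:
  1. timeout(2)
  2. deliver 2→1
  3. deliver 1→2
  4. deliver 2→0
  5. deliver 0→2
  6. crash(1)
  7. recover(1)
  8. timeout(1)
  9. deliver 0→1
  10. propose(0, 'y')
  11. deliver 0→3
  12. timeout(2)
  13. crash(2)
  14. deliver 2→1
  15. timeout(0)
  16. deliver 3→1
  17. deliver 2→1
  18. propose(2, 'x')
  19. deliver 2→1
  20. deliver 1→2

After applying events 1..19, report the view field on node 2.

2

1. timeout(2):  <2:back v1 ->
2. deliver 2→1:  <1:prim v1 ->
3. deliver 1→2:  nop
4. deliver 2→0:  <0:back v1 ->
5. deliver 0→2:  nop
6. crash(1):  <1:✗prim v1 ->
7. recover(1):  <1:prim v1 ->
8. timeout(1):  <1:back v2 ->
9. deliver 0→1:  nop
10. propose(0,'y'):  nop
11. deliver 0→3:  nop
12. timeout(2):  <2:prim v2 ->
13. crash(2):  <2:✗prim v2 ->
14. deliver 2→1:  nop
15. timeout(0):  <0:back v2 ->
16. deliver 3→1:  nop
17. deliver 2→1:  nop
18. propose(2,'x'):  nop
19. deliver 2→1:  nop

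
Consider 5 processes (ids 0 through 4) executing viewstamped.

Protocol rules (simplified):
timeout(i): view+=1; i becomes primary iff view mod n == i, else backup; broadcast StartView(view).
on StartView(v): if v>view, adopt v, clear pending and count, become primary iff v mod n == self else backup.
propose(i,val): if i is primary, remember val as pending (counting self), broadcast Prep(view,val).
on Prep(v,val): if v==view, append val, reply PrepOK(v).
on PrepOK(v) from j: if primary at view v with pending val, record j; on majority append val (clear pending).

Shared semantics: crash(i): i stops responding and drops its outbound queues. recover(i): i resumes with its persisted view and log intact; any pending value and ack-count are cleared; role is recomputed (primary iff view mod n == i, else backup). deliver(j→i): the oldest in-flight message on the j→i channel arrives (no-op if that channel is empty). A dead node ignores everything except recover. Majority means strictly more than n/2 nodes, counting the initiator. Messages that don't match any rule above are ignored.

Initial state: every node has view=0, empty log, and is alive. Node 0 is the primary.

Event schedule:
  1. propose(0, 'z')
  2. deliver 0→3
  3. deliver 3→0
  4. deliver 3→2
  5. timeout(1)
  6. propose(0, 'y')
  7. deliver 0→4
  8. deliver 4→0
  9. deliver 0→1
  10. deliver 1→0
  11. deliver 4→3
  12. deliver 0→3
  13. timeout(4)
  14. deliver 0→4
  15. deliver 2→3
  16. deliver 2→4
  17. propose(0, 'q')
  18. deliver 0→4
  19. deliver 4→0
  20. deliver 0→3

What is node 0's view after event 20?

1

step 1 propose(0,'z'): —
step 2 deliver 0→3: 3={back,v=0,log=z}
step 3 deliver 3→0: —
step 4 deliver 3→2: —
step 5 timeout(1): 1={prim,v=1,log=-}
step 6 propose(0,'y'): —
step 7 deliver 0→4: 4={back,v=0,log=z}
step 8 deliver 4→0: —
step 9 deliver 0→1: —
step 10 deliver 1→0: 0={back,v=1,log=-}
step 11 deliver 4→3: —
step 12 deliver 0→3: 3={back,v=0,log=z,y}
step 13 timeout(4): 4={back,v=1,log=z}
step 14 deliver 0→4: —
step 15 deliver 2→3: —
step 16 deliver 2→4: —
step 17 propose(0,'q'): —
step 18 deliver 0→4: —
step 19 deliver 4→0: —
step 20 deliver 0→3: —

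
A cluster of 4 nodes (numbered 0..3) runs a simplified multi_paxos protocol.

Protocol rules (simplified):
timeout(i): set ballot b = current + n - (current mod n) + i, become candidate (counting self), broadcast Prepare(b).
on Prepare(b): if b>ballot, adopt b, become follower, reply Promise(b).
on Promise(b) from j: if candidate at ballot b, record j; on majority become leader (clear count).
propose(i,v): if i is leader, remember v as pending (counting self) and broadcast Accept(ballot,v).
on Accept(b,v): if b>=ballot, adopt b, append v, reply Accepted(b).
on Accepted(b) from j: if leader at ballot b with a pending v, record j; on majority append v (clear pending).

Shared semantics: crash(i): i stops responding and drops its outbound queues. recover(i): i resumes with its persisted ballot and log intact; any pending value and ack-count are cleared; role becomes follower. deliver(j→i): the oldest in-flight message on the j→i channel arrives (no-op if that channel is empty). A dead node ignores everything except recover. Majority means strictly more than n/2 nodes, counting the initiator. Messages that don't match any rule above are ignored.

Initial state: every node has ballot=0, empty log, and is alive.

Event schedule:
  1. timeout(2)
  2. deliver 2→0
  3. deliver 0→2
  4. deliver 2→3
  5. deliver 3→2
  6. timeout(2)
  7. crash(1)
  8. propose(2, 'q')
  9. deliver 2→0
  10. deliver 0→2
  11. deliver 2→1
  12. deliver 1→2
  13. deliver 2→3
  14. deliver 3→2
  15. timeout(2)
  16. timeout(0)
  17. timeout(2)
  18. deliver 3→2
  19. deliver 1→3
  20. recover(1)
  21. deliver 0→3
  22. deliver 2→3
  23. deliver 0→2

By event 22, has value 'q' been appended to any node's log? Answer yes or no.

[1] timeout(2) → N2(cand b6 [-])
[2] deliver 2→0 → N0(foll b6 [-])
[3] deliver 0→2 → ∅
[4] deliver 2→3 → N3(foll b6 [-])
[5] deliver 3→2 → N2(lead b6 [-])
[6] timeout(2) → N2(cand b10 [-])
[7] crash(1) → N1(✗foll b0 [-])
[8] propose(2,'q') → ∅
[9] deliver 2→0 → N0(foll b10 [-])
[10] deliver 0→2 → ∅
[11] deliver 2→1 → ∅
[12] deliver 1→2 → ∅
[13] deliver 2→3 → N3(foll b10 [-])
[14] deliver 3→2 → N2(lead b10 [-])
[15] timeout(2) → N2(cand b14 [-])
[16] timeout(0) → N0(cand b12 [-])
[17] timeout(2) → N2(cand b18 [-])
[18] deliver 3→2 → ∅
[19] deliver 1→3 → ∅
[20] recover(1) → N1(foll b0 [-])
[21] deliver 0→3 → N3(foll b12 [-])
[22] deliver 2→3 → N3(foll b14 [-])

no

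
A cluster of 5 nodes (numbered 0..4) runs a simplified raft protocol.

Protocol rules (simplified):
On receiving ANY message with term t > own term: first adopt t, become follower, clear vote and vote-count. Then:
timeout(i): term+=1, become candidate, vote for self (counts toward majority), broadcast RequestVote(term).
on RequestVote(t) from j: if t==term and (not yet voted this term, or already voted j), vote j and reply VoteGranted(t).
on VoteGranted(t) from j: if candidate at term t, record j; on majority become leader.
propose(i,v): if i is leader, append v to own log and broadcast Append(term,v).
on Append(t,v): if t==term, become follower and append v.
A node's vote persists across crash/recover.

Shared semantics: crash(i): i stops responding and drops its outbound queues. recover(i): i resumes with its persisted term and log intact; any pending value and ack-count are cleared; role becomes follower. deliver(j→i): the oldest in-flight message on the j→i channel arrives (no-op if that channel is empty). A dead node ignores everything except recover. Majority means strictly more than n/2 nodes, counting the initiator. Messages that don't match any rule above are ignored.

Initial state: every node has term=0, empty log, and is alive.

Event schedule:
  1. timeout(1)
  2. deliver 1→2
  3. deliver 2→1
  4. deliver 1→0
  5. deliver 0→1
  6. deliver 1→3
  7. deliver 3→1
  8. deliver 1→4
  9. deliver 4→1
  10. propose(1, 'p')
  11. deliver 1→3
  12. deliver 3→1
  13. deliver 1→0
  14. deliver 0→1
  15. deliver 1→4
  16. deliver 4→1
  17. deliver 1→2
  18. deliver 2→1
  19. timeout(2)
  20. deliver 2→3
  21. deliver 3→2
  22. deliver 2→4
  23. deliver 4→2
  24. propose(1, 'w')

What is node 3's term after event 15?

step 1 timeout(1): 1={cand,t=1,log=-}
step 2 deliver 1→2: 2={foll,t=1,log=-}
step 3 deliver 2→1: —
step 4 deliver 1→0: 0={foll,t=1,log=-}
step 5 deliver 0→1: 1={lead,t=1,log=-}
step 6 deliver 1→3: 3={foll,t=1,log=-}
step 7 deliver 3→1: —
step 8 deliver 1→4: 4={foll,t=1,log=-}
step 9 deliver 4→1: —
step 10 propose(1,'p'): 1={lead,t=1,log=p}
step 11 deliver 1→3: 3={foll,t=1,log=p}
step 12 deliver 3→1: —
step 13 deliver 1→0: 0={foll,t=1,log=p}
step 14 deliver 0→1: —
step 15 deliver 1→4: 4={foll,t=1,log=p}

1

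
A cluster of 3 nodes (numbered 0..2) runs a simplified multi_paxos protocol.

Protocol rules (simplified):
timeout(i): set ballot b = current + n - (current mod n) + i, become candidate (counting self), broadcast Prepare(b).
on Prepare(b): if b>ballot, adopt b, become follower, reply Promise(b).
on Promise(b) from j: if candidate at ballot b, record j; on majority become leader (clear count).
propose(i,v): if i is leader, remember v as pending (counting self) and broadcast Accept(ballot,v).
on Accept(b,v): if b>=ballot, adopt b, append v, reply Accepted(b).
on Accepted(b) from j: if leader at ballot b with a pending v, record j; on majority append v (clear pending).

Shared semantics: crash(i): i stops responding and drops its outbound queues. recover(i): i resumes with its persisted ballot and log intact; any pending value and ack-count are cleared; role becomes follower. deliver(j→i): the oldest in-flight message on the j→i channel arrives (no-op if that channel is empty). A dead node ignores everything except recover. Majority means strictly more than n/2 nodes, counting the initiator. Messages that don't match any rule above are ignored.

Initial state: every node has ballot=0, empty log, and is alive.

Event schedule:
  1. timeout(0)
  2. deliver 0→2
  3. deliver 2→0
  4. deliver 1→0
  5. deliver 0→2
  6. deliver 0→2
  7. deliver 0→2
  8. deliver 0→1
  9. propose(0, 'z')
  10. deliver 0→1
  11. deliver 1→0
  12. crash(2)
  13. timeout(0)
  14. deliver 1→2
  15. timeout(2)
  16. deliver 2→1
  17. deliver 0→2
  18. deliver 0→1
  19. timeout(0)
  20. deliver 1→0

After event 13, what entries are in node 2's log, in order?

e1 timeout(0): 0[cand,b=3,-]
e2 deliver 0→2: 2[foll,b=3,-]
e3 deliver 2→0: 0[lead,b=3,-]
e4 deliver 1→0: ·
e5 deliver 0→2: ·
e6 deliver 0→2: ·
e7 deliver 0→2: ·
e8 deliver 0→1: 1[foll,b=3,-]
e9 propose(0,'z'): ·
e10 deliver 0→1: 1[foll,b=3,z]
e11 deliver 1→0: ·
e12 crash(2): 2[✗foll,b=3,-]
e13 timeout(0): 0[cand,b=6,-]

empty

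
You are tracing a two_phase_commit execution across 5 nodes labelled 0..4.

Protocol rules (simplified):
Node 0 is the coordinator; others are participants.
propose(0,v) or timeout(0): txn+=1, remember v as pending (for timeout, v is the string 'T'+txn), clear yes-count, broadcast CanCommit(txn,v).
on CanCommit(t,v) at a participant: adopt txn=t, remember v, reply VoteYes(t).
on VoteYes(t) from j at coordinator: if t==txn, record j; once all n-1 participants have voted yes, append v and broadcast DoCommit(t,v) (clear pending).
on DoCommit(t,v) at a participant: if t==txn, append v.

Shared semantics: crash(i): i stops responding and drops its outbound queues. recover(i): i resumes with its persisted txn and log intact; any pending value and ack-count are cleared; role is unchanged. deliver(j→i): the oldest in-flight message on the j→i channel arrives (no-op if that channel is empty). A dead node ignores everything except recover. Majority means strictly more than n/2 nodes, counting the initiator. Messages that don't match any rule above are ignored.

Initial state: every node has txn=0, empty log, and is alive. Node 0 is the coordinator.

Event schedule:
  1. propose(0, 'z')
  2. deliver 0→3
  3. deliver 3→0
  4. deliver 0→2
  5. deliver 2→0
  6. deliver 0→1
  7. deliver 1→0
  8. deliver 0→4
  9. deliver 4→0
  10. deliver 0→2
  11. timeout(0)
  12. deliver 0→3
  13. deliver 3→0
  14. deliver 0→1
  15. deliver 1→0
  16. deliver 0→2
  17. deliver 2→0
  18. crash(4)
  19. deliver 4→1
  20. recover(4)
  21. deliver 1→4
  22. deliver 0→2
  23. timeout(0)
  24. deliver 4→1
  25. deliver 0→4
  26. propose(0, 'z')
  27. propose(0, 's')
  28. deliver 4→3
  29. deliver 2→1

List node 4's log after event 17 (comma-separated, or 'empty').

empty

[1] propose(0,'z') → N0(coor t1 [-])
[2] deliver 0→3 → N3(part t1 [-])
[3] deliver 3→0 → ∅
[4] deliver 0→2 → N2(part t1 [-])
[5] deliver 2→0 → ∅
[6] deliver 0→1 → N1(part t1 [-])
[7] deliver 1→0 → ∅
[8] deliver 0→4 → N4(part t1 [-])
[9] deliver 4→0 → N0(coor t1 [z])
[10] deliver 0→2 → N2(part t1 [z])
[11] timeout(0) → N0(coor t2 [z])
[12] deliver 0→3 → N3(part t1 [z])
[13] deliver 3→0 → ∅
[14] deliver 0→1 → N1(part t1 [z])
[15] deliver 1→0 → ∅
[16] deliver 0→2 → N2(part t2 [z])
[17] deliver 2→0 → ∅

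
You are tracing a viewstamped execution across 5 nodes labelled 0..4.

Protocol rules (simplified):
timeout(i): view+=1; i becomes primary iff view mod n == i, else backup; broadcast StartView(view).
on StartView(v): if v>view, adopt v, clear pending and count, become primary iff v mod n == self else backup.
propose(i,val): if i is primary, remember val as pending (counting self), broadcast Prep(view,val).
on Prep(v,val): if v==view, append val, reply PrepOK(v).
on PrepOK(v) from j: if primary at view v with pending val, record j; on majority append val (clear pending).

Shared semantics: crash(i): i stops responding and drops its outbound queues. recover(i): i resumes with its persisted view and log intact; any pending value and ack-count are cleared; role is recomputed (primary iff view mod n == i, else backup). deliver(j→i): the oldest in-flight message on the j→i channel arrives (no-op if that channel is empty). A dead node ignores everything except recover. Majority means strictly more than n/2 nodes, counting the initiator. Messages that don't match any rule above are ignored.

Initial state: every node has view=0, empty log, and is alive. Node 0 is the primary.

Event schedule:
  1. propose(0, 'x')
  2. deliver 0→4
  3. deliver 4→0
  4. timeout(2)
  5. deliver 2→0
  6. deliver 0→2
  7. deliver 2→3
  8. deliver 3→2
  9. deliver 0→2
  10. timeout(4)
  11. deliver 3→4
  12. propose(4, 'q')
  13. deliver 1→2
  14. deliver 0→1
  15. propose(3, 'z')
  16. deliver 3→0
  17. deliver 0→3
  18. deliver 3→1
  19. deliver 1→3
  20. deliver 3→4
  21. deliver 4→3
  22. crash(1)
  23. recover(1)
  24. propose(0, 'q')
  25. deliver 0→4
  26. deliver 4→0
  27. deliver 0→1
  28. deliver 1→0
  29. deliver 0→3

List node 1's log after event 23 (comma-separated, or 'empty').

step 1 propose(0,'x'): —
step 2 deliver 0→4: 4={back,v=0,log=x}
step 3 deliver 4→0: —
step 4 timeout(2): 2={back,v=1,log=-}
step 5 deliver 2→0: 0={back,v=1,log=-}
step 6 deliver 0→2: —
step 7 deliver 2→3: 3={back,v=1,log=-}
step 8 deliver 3→2: —
step 9 deliver 0→2: —
step 10 timeout(4): 4={back,v=1,log=x}
step 11 deliver 3→4: —
step 12 propose(4,'q'): —
step 13 deliver 1→2: —
step 14 deliver 0→1: 1={back,v=0,log=x}
step 15 propose(3,'z'): —
step 16 deliver 3→0: —
step 17 deliver 0→3: —
step 18 deliver 3→1: —
step 19 deliver 1→3: —
step 20 deliver 3→4: —
step 21 deliver 4→3: —
step 22 crash(1): 1={✗back,v=0,log=x}
step 23 recover(1): 1={back,v=0,log=x}

x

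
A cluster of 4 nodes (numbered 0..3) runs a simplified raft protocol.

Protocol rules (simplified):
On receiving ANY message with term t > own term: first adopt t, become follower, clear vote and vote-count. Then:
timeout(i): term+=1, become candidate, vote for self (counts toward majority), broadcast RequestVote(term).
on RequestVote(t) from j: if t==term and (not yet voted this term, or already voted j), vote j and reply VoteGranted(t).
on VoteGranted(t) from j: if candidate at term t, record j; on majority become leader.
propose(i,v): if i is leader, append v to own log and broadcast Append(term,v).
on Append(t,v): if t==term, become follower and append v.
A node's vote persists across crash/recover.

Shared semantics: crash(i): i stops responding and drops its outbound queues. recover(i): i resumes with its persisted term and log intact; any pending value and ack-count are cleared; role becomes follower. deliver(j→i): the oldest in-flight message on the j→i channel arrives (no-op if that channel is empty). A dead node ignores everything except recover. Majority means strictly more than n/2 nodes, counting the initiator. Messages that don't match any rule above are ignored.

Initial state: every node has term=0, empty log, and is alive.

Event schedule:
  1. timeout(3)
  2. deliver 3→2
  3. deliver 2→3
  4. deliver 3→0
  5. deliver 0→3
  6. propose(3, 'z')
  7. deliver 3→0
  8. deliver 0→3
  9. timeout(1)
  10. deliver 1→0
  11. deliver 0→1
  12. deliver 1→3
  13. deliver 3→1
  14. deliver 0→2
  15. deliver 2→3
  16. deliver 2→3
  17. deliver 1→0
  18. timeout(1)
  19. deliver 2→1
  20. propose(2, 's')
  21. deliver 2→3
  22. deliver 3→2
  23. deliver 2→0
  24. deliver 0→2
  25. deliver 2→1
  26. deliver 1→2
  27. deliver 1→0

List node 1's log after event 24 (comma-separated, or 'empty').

1. timeout(3):  <3:cand t1 ->
2. deliver 3→2:  <2:foll t1 ->
3. deliver 2→3:  nop
4. deliver 3→0:  <0:foll t1 ->
5. deliver 0→3:  <3:lead t1 ->
6. propose(3,'z'):  <3:lead t1 z>
7. deliver 3→0:  <0:foll t1 z>
8. deliver 0→3:  nop
9. timeout(1):  <1:cand t1 ->
10. deliver 1→0:  nop
11. deliver 0→1:  nop
12. deliver 1→3:  nop
13. deliver 3→1:  nop
14. deliver 0→2:  nop
15. deliver 2→3:  nop
16. deliver 2→3:  nop
17. deliver 1→0:  nop
18. timeout(1):  <1:cand t2 ->
19. deliver 2→1:  nop
20. propose(2,'s'):  nop
21. deliver 2→3:  nop
22. deliver 3→2:  <2:foll t1 z>
23. deliver 2→0:  nop
24. deliver 0→2:  nop

empty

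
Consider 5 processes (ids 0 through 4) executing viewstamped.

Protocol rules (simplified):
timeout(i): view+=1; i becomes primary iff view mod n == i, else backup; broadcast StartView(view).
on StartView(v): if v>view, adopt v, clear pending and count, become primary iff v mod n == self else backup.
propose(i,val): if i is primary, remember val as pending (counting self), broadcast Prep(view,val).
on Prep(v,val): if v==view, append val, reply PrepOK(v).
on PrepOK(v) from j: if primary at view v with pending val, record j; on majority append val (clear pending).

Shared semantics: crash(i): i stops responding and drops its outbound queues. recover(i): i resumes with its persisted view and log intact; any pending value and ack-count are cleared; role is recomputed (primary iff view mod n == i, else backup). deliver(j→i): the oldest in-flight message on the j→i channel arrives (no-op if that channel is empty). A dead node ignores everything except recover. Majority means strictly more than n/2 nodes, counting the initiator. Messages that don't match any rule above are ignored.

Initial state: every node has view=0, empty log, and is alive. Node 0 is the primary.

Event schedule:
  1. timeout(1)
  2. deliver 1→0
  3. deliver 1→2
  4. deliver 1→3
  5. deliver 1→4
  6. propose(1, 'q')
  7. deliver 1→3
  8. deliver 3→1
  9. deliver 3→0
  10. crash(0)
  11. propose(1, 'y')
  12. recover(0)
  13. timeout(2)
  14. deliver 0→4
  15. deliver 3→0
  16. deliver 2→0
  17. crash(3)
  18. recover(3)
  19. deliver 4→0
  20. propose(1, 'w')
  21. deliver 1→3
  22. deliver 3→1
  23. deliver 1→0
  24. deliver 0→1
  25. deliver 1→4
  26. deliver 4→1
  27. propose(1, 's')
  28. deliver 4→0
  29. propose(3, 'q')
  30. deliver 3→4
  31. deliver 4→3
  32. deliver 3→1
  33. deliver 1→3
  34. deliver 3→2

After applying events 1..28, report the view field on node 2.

2

after 1 — timeout(1): n1:prim/v1/[-]
after 2 — deliver 1→0: n0:back/v1/[-]
after 3 — deliver 1→2: n2:back/v1/[-]
after 4 — deliver 1→3: n3:back/v1/[-]
after 5 — deliver 1→4: n4:back/v1/[-]
after 6 — propose(1,'q'): ·
after 7 — deliver 1→3: n3:back/v1/[q]
after 8 — deliver 3→1: ·
after 9 — deliver 3→0: ·
after 10 — crash(0): n0:✗back/v1/[-]
after 11 — propose(1,'y'): ·
after 12 — recover(0): n0:back/v1/[-]
after 13 — timeout(2): n2:prim/v2/[-]
after 14 — deliver 0→4: ·
after 15 — deliver 3→0: ·
after 16 — deliver 2→0: n0:back/v2/[-]
after 17 — crash(3): n3:✗back/v1/[q]
after 18 — recover(3): n3:back/v1/[q]
after 19 — deliver 4→0: ·
after 20 — propose(1,'w'): ·
after 21 — deliver 1→3: n3:back/v1/[q,y]
after 22 — deliver 3→1: ·
after 23 — deliver 1→0: ·
after 24 — deliver 0→1: ·
after 25 — deliver 1→4: n4:back/v1/[q]
after 26 — deliver 4→1: n1:prim/v1/[w]
after 27 — propose(1,'s'): ·
after 28 — deliver 4→0: ·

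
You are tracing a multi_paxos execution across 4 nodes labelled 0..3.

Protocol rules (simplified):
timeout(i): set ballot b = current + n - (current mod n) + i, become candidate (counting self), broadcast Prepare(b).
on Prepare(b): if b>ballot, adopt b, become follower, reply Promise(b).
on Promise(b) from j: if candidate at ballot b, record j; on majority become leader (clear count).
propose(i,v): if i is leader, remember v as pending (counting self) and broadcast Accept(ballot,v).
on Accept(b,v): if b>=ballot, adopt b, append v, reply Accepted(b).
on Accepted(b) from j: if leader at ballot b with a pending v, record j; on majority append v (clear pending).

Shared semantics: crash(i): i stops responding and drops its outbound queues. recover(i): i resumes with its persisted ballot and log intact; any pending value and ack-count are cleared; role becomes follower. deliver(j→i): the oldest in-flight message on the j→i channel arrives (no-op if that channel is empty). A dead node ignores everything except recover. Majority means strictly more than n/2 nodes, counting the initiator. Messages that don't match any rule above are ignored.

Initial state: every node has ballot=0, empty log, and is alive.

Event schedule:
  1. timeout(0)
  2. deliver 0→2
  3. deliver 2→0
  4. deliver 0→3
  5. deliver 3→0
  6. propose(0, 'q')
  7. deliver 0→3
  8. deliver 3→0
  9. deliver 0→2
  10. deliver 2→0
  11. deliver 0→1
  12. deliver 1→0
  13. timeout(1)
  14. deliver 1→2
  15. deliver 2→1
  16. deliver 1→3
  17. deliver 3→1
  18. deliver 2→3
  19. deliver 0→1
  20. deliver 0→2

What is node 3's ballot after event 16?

[1] timeout(0) → N0(cand b4 [-])
[2] deliver 0→2 → N2(foll b4 [-])
[3] deliver 2→0 → ∅
[4] deliver 0→3 → N3(foll b4 [-])
[5] deliver 3→0 → N0(lead b4 [-])
[6] propose(0,'q') → ∅
[7] deliver 0→3 → N3(foll b4 [q])
[8] deliver 3→0 → ∅
[9] deliver 0→2 → N2(foll b4 [q])
[10] deliver 2→0 → N0(lead b4 [q])
[11] deliver 0→1 → N1(foll b4 [-])
[12] deliver 1→0 → ∅
[13] timeout(1) → N1(cand b9 [-])
[14] deliver 1→2 → N2(foll b9 [q])
[15] deliver 2→1 → ∅
[16] deliver 1→3 → N3(foll b9 [q])

9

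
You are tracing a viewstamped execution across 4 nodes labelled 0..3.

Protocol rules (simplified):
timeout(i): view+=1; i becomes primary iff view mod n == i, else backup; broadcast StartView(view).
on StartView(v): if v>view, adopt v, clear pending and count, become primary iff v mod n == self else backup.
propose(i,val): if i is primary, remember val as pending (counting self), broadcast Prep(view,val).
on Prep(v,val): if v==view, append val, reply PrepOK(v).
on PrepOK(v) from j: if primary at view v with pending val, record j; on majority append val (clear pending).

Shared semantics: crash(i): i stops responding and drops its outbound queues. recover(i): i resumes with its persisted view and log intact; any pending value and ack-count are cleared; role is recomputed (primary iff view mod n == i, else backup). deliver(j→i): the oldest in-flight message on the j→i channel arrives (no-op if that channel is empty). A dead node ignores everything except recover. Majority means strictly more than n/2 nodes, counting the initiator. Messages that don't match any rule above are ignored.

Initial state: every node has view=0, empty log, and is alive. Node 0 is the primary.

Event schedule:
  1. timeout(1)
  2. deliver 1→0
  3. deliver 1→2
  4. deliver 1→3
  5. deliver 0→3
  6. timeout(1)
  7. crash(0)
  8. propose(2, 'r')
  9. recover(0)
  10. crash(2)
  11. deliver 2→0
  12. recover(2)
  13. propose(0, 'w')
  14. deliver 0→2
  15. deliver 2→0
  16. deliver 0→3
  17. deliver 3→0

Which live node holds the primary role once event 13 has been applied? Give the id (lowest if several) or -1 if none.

[1] timeout(1) → N1(prim v1 [-])
[2] deliver 1→0 → N0(back v1 [-])
[3] deliver 1→2 → N2(back v1 [-])
[4] deliver 1→3 → N3(back v1 [-])
[5] deliver 0→3 → ∅
[6] timeout(1) → N1(back v2 [-])
[7] crash(0) → N0(✗back v1 [-])
[8] propose(2,'r') → ∅
[9] recover(0) → N0(back v1 [-])
[10] crash(2) → N2(✗back v1 [-])
[11] deliver 2→0 → ∅
[12] recover(2) → N2(back v1 [-])
[13] propose(0,'w') → ∅

-1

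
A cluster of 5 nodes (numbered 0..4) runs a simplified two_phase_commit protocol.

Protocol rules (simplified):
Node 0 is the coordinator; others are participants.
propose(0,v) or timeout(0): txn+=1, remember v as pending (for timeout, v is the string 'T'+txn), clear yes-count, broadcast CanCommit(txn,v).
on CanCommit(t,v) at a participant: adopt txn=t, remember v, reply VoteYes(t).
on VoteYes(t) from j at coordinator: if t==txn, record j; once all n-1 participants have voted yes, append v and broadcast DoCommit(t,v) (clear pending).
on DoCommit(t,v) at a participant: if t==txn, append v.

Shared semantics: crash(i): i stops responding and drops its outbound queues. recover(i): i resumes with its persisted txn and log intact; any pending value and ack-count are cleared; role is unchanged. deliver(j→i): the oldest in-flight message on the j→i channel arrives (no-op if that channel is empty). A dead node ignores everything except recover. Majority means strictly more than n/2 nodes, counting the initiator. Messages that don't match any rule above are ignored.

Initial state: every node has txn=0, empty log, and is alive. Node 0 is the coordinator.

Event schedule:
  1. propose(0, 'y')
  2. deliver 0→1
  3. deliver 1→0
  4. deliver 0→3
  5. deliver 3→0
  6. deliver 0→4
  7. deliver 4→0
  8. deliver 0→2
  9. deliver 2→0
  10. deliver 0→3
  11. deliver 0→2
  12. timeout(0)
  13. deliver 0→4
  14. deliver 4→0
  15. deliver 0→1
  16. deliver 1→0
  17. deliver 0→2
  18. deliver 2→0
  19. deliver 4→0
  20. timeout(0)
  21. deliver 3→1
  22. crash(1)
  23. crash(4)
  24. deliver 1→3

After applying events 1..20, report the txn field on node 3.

1

e1 propose(0,'y'): 0[coor,t=1,-]
e2 deliver 0→1: 1[part,t=1,-]
e3 deliver 1→0: ·
e4 deliver 0→3: 3[part,t=1,-]
e5 deliver 3→0: ·
e6 deliver 0→4: 4[part,t=1,-]
e7 deliver 4→0: ·
e8 deliver 0→2: 2[part,t=1,-]
e9 deliver 2→0: 0[coor,t=1,y]
e10 deliver 0→3: 3[part,t=1,y]
e11 deliver 0→2: 2[part,t=1,y]
e12 timeout(0): 0[coor,t=2,y]
e13 deliver 0→4: 4[part,t=1,y]
e14 deliver 4→0: ·
e15 deliver 0→1: 1[part,t=1,y]
e16 deliver 1→0: ·
e17 deliver 0→2: 2[part,t=2,y]
e18 deliver 2→0: ·
e19 deliver 4→0: ·
e20 timeout(0): 0[coor,t=3,y]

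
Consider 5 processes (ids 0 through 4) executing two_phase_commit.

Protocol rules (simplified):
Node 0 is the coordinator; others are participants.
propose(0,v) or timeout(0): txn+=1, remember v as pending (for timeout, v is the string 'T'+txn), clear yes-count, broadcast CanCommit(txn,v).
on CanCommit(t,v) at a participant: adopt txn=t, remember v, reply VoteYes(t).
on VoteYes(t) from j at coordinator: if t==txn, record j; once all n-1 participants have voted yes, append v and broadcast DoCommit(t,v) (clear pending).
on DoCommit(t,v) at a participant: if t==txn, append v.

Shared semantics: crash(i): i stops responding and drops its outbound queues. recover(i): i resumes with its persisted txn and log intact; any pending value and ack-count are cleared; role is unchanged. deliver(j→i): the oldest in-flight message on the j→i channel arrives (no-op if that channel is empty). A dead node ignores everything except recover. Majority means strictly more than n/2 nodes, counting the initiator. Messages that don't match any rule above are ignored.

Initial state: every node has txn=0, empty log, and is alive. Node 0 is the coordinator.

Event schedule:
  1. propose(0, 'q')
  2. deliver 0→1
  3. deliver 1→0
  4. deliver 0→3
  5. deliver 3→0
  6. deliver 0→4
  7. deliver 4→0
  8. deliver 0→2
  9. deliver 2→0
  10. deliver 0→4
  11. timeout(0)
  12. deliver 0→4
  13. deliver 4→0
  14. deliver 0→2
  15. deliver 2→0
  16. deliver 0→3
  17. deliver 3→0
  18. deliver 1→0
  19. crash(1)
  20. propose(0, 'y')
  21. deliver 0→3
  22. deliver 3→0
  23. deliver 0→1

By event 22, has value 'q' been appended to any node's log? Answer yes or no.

1. propose(0,'q'):  <0:coor t1 ->
2. deliver 0→1:  <1:part t1 ->
3. deliver 1→0:  nop
4. deliver 0→3:  <3:part t1 ->
5. deliver 3→0:  nop
6. deliver 0→4:  <4:part t1 ->
7. deliver 4→0:  nop
8. deliver 0→2:  <2:part t1 ->
9. deliver 2→0:  <0:coor t1 q>
10. deliver 0→4:  <4:part t1 q>
11. timeout(0):  <0:coor t2 q>
12. deliver 0→4:  <4:part t2 q>
13. deliver 4→0:  nop
14. deliver 0→2:  <2:part t1 q>
15. deliver 2→0:  nop
16. deliver 0→3:  <3:part t1 q>
17. deliver 3→0:  nop
18. deliver 1→0:  nop
19. crash(1):  <1:✗part t1 ->
20. propose(0,'y'):  <0:coor t3 q>
21. deliver 0→3:  <3:part t2 q>
22. deliver 3→0:  nop

yes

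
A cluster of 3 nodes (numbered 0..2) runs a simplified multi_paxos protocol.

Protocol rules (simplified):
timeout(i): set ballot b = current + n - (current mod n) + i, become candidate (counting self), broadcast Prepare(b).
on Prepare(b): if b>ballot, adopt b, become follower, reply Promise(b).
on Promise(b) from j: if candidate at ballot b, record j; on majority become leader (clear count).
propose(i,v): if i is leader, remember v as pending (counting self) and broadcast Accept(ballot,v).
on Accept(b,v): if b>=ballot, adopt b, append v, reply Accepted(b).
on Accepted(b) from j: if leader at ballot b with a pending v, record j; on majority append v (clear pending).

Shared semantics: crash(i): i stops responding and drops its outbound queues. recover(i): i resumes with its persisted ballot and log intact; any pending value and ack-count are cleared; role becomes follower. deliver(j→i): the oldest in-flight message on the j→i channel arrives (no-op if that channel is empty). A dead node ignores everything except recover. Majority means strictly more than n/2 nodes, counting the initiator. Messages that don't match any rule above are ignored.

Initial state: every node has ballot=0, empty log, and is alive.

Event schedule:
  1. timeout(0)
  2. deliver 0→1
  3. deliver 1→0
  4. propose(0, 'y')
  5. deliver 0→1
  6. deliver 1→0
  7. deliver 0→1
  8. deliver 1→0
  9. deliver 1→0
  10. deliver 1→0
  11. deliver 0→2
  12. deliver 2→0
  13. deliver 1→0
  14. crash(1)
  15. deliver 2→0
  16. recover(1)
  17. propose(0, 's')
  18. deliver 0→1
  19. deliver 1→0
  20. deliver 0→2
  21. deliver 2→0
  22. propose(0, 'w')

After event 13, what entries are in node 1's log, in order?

[1] timeout(0) → N0(cand b3 [-])
[2] deliver 0→1 → N1(foll b3 [-])
[3] deliver 1→0 → N0(lead b3 [-])
[4] propose(0,'y') → ∅
[5] deliver 0→1 → N1(foll b3 [y])
[6] deliver 1→0 → N0(lead b3 [y])
[7] deliver 0→1 → ∅
[8] deliver 1→0 → ∅
[9] deliver 1→0 → ∅
[10] deliver 1→0 → ∅
[11] deliver 0→2 → N2(foll b3 [-])
[12] deliver 2→0 → ∅
[13] deliver 1→0 → ∅

y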